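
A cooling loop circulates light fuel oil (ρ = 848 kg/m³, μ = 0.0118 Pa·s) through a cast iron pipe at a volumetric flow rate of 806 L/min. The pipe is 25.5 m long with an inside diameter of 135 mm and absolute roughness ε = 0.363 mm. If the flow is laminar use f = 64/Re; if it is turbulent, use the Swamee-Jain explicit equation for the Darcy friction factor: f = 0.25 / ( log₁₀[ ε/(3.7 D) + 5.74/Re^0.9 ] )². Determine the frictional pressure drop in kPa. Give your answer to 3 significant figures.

ΔP ≈ 2.53 kPa

Q = 806 L/min = 806/60000 = 0.01343 m³/s.
Cross-sectional area A = πD²/4 = π(0.135)²/4 = 0.01431 m²; mean velocity V = Q/A = 0.01343/0.01431 = 0.9385 m/s.
Reynolds number Re = ρVD/μ = 848 · 0.9385 · 0.135 / 0.0118 = 9105.
Re > 4000 → turbulent. Relative roughness ε/D = 0.000363/0.135 = 0.00269. Swamee-Jain: f = 0.25/(log₁₀[0.00269/3.7 + 5.74/9105^0.9])² = 0.25/(log₁₀[0.000727 + 0.00157])² = 0.25/(-2.639)² = 0.03589.
Darcy-Weisbach: ΔP = f(L/D)(ρV²/2) = 0.03589·(25.5/0.135)·(848·0.9385²/2) = 0.03589·188.9·373.4 = 2532 Pa.
ΔP = 2532 Pa = 2.53 kPa.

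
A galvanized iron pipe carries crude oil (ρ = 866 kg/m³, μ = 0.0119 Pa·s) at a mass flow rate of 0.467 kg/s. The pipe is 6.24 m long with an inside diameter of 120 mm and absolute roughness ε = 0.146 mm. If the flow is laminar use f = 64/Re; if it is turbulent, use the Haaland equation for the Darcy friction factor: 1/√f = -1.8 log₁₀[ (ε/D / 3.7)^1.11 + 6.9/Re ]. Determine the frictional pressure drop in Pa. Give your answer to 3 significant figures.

ΔP ≈ 7.87 Pa

A = πD²/4 = π(0.12)²/4 = 0.01131 m²; mean velocity V = ṁ/(ρA) = 0.467/(866 · 0.01131) = 0.04768 m/s.
Reynolds number Re = ρVD/μ = 866 · 0.04768 · 0.12 / 0.0119 = 416.4.
Re < 2300 → laminar flow, so f = 64/Re = 64/416.4 = 0.1537 (the turbulent correlation is not needed).
Darcy-Weisbach: ΔP = f(L/D)(ρV²/2) = 0.1537·(6.24/0.12)·(866·0.04768²/2) = 0.1537·52·0.9844 = 7.868 Pa.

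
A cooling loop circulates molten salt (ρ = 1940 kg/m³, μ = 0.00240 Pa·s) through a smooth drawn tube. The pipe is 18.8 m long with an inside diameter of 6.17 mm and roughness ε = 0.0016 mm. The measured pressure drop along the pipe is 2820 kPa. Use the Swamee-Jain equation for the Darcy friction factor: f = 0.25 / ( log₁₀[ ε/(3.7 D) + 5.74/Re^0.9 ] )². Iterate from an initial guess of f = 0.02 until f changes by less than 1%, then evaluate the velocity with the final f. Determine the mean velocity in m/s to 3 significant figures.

V ≈ 6.32 m/s

Rearranging Darcy-Weisbach: V = √(2·ΔP·D/(f·L·ρ)). With ε/D = 1.6e-06/0.00617 = 0.000259, iterate starting from f = 0.02:
  f = 0.02 → V = √(2·2.82e+06·0.00617/(0.02·18.8·1940)) = 6.907 m/s; Re = ρVD/μ = 3.445e+04; f → 0.02346
  f = 0.02346 → V = 6.378 m/s; Re = 3.181e+04; f → 0.02385
  f = 0.02385 → V = 6.324 m/s; Re = 3.154e+04; f → 0.0239
Converged (Δf/f < 1%). With the final f = 0.0239: V = √(2·2.82e+06·0.00617/(0.0239·18.8·1940)) = 6.319 m/s.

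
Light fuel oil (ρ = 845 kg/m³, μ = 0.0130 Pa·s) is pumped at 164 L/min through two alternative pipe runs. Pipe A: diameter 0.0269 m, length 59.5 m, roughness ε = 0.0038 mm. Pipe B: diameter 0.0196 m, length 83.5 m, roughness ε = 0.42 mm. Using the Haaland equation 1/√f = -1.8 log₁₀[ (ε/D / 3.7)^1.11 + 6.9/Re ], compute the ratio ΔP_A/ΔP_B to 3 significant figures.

ΔP_A/ΔP_B ≈ 0.0897

Pipe A: V = Q/A = 0.002733/0.0005683 = 4.809 m/s; Re = 8409; ε/D = 0.000141; Haaland → f = 0.03255; ΔP_A = f(L/D)(ρV²/2) = 7.036e+05 Pa.
Pipe B: V = Q/A = 0.002733/0.0003017 = 9.059 m/s; Re = 1.154e+04; ε/D = 0.0214; Haaland → f = 0.05311; ΔP_B = f(L/D)(ρV²/2) = 7.845e+06 Pa.
ΔP_A/ΔP_B = 7.036e+05/7.845e+06 = 0.0897.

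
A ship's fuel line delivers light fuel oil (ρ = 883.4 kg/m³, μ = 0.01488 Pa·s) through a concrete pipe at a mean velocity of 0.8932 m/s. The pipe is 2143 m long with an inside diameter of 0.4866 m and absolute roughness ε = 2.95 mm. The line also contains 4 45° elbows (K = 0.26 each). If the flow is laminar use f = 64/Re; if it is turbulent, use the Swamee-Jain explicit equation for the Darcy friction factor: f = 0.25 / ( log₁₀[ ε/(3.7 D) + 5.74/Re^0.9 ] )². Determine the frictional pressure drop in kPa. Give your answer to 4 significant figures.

Reynolds number Re = ρVD/μ = 883.4 · 0.8932 · 0.4866 / 0.0149 = 2.58e+04.
Re > 4000 → turbulent. Relative roughness ε/D = 0.00295/0.4866 = 0.00606. Swamee-Jain: f = 0.25/(log₁₀[0.00606/3.7 + 5.74/2.58e+04^0.9])² = 0.25/(log₁₀[0.00164 + 0.000614])² = 0.25/(-2.647)² = 0.03567.
Total minor-loss coefficient ΣK = 4·0.26 = 1.04.
ΔP = [f·L/D + ΣK]·(ρV²/2) = [0.03567·2143/0.4866 + 1.04]·(883.4·0.8932²/2) = [157.1 + 1.04]·352.4 = 5.573e+04 Pa.
ΔP = 5.573e+04 Pa = 55.73 kPa.

ΔP ≈ 55.73 kPa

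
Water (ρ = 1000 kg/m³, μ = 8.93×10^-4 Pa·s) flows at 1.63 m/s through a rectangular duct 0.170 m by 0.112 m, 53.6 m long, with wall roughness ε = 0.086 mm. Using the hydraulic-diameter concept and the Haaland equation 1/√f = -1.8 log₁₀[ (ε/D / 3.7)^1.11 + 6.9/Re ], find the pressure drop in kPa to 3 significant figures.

ΔP ≈ 10.0 kPa

Hydraulic diameter D_h = 4A/P = 4·(0.17·0.112)/(2·(0.17+0.112)) = 0.07616/0.564 = 0.135 m.
Re = ρVD_h/μ = 1000·1.63·0.135/0.000893 = 2.465e+05.
ε/D_h = 8.6e-05/0.135 = 0.000637; Haaland gives 1/√f = -1.8 log₁₀[6.63e-05+2.8e-05] = 7.246, so f = 0.01905.
ΔP = f(L/D_h)(ρV²/2) = 0.01905·53.6/0.135·1328 = 1.004e+04 Pa.
ΔP = 10.0 kPa.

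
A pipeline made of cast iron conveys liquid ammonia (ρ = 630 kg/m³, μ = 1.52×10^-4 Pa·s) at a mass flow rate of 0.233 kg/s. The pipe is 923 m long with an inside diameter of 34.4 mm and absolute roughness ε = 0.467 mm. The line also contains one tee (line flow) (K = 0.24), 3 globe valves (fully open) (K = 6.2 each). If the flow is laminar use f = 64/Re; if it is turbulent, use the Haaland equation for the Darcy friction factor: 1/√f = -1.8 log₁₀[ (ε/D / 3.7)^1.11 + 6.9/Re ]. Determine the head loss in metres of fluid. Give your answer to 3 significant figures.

A = πD²/4 = π(0.0344)²/4 = 0.0009294 m²; mean velocity V = ṁ/(ρA) = 0.233/(630 · 0.0009294) = 0.3979 m/s.
Reynolds number Re = ρVD/μ = 630 · 0.3979 · 0.0344 / 0.000152 = 5.674e+04.
Re > 4000 → turbulent. Relative roughness ε/D = 0.000467/0.0344 = 0.0136. Haaland: 1/√f = -1.8 log₁₀[(0.0136/3.7)^1.11 + 6.9/5.674e+04] = -1.8 log₁₀[0.00198 + 0.000122] = 4.819, so f = 0.04305.
Total minor-loss coefficient ΣK = 1·0.24 + 3·6.2 = 18.8.
ΔP = [f·L/D + ΣK]·(ρV²/2) = [0.04305·923/0.0344 + 18.8]·(630·0.3979²/2) = [1155 + 18.8]·49.88 = 5.856e+04 Pa.
Head loss h_f = ΔP/(ρg) = 5.856e+04/(630·9.81) = 9.48 m.

h_f ≈ 9.48 m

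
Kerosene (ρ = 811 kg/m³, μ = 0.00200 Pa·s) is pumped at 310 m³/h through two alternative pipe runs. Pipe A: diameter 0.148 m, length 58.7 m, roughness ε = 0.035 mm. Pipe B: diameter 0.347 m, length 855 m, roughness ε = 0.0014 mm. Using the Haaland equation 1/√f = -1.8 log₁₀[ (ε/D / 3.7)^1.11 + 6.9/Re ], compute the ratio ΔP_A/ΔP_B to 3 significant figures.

Pipe A: V = Q/A = 0.08611/0.0172 = 5.005 m/s; Re = 3.004e+05; ε/D = 0.000236; Haaland → f = 0.01634; ΔP_A = f(L/D)(ρV²/2) = 6.584e+04 Pa.
Pipe B: V = Q/A = 0.08611/0.09457 = 0.9106 m/s; Re = 1.281e+05; ε/D = 4.03e-06; Haaland → f = 0.01695; ΔP_B = f(L/D)(ρV²/2) = 1.404e+04 Pa.
ΔP_A/ΔP_B = 6.584e+04/1.404e+04 = 4.69.

ΔP_A/ΔP_B ≈ 4.69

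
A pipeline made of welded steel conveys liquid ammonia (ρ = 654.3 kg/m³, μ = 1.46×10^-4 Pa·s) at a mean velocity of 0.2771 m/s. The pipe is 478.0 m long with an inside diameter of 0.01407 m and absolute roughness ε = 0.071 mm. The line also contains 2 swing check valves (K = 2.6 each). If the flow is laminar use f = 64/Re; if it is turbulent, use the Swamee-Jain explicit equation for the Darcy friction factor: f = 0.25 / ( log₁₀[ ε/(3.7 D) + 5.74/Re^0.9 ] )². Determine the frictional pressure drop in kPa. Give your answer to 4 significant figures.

Reynolds number Re = ρVD/μ = 654.3 · 0.2771 · 0.01407 / 0.000146 = 1.747e+04.
Re > 4000 → turbulent. Relative roughness ε/D = 7.1e-05/0.01407 = 0.00505. Swamee-Jain: f = 0.25/(log₁₀[0.00505/3.7 + 5.74/1.747e+04^0.9])² = 0.25/(log₁₀[0.00136 + 0.000873])² = 0.25/(-2.65)² = 0.03559.
Total minor-loss coefficient ΣK = 2·2.6 = 5.2.
ΔP = [f·L/D + ΣK]·(ρV²/2) = [0.03559·478/0.01407 + 5.2]·(654.3·0.2771²/2) = [1209 + 5.2]·25.12 = 3.05e+04 Pa.
ΔP = 3.05e+04 Pa = 30.50 kPa.

ΔP ≈ 30.50 kPa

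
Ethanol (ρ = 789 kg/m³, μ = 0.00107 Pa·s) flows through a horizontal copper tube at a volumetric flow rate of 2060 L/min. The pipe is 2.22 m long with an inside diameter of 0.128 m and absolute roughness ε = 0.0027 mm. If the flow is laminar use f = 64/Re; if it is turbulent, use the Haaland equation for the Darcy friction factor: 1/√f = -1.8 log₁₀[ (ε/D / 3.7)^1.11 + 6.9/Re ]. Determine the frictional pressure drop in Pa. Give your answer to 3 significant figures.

ΔP ≈ 730 Pa

Q = 2060 L/min = 2060/60000 = 0.03433 m³/s.
Cross-sectional area A = πD²/4 = π(0.128)²/4 = 0.01287 m²; mean velocity V = Q/A = 0.03433/0.01287 = 2.668 m/s.
Reynolds number Re = ρVD/μ = 789 · 2.668 · 0.128 / 0.00107 = 2.518e+05.
Re > 4000 → turbulent. Relative roughness ε/D = 2.7e-06/0.128 = 2.11e-05. Haaland: 1/√f = -1.8 log₁₀[(2.11e-05/3.7)^1.11 + 6.9/2.518e+05] = -1.8 log₁₀[1.51e-06 + 2.74e-05] = 8.17, so f = 0.01498.
Darcy-Weisbach: ΔP = f(L/D)(ρV²/2) = 0.01498·(2.22/0.128)·(789·2.668²/2) = 0.01498·17.34·2808 = 729.7 Pa.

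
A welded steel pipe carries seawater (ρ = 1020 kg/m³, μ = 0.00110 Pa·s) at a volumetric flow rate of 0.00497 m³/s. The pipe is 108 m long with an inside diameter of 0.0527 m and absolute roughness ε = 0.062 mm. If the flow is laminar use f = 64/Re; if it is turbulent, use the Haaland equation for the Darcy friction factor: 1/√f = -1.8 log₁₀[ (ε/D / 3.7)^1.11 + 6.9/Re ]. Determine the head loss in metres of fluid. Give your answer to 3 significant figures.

h_f ≈ 12.1 m

Cross-sectional area A = πD²/4 = π(0.0527)²/4 = 0.002181 m²; mean velocity V = Q/A = 0.00497/0.002181 = 2.278 m/s.
Reynolds number Re = ρVD/μ = 1020 · 2.278 · 0.0527 / 0.0011 = 1.113e+05.
Re > 4000 → turbulent. Relative roughness ε/D = 6.2e-05/0.0527 = 0.00118. Haaland: 1/√f = -1.8 log₁₀[(0.00118/3.7)^1.11 + 6.9/1.113e+05] = -1.8 log₁₀[0.000131 + 6.2e-05] = 6.686, so f = 0.02237.
Darcy-Weisbach: ΔP = f(L/D)(ρV²/2) = 0.02237·(108/0.0527)·(1020·2.278²/2) = 0.02237·2049·2648 = 1.214e+05 Pa.
Head loss h_f = ΔP/(ρg) = 1.214e+05/(1020·9.81) = 12.1 m.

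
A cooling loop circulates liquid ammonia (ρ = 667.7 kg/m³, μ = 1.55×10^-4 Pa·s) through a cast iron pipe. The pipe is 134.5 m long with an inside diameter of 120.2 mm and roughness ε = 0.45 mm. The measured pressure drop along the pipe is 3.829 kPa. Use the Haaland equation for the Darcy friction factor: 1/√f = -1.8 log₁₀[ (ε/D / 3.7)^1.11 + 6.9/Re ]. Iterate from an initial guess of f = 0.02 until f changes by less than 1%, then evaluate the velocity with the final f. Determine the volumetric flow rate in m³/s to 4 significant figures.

Q ≈ 0.006833 m³/s

Rearranging Darcy-Weisbach: V = √(2·ΔP·D/(f·L·ρ)). With ε/D = 0.00045/0.1202 = 0.00374, iterate starting from f = 0.02:
  f = 0.02 → V = √(2·3829·0.1202/(0.02·134.5·667.7)) = 0.7159 m/s; Re = ρVD/μ = 3.707e+05; f → 0.02821
  f = 0.02821 → V = 0.6028 m/s; Re = 3.121e+05; f → 0.02826
Converged (Δf/f < 1%). With the final f = 0.02826: V = √(2·3829·0.1202/(0.02826·134.5·667.7)) = 0.6022 m/s.
Q = V·A = 0.6022·(π/4·0.1202²) = 0.006833 m³/s = 0.006833 m³/s.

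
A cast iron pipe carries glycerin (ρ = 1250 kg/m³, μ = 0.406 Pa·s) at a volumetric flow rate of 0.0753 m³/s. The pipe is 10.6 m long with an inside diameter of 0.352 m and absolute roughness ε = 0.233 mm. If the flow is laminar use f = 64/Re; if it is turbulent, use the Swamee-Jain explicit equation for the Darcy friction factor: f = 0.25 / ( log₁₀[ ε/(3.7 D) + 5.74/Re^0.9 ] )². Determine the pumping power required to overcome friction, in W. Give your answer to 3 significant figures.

Cross-sectional area A = πD²/4 = π(0.352)²/4 = 0.09731 m²; mean velocity V = Q/A = 0.0753/0.09731 = 0.7738 m/s.
Reynolds number Re = ρVD/μ = 1250 · 0.7738 · 0.352 / 0.406 = 838.6.
Re < 2300 → laminar flow, so f = 64/Re = 64/838.6 = 0.07632 (the turbulent correlation is not needed).
Darcy-Weisbach: ΔP = f(L/D)(ρV²/2) = 0.07632·(10.6/0.352)·(1250·0.7738²/2) = 0.07632·30.11·374.2 = 860 Pa.
Pumping power P = QΔP = 0.0753·860 = 64.76 W = 64.8 W.

P ≈ 64.8 W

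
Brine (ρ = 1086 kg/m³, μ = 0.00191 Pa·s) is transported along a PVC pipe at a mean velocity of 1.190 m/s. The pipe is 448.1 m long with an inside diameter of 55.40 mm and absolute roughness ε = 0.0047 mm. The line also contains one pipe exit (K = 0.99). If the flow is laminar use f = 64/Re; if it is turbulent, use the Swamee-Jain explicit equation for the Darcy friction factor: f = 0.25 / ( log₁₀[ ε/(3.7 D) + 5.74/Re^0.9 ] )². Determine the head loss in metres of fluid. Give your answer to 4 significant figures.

h_f ≈ 13.19 m

Reynolds number Re = ρVD/μ = 1086 · 1.19 · 0.0554 / 0.00191 = 3.748e+04.
Re > 4000 → turbulent. Relative roughness ε/D = 4.7e-06/0.0554 = 8.48e-05. Swamee-Jain: f = 0.25/(log₁₀[8.48e-05/3.7 + 5.74/3.748e+04^0.9])² = 0.25/(log₁₀[2.29e-05 + 0.000439])² = 0.25/(-3.335)² = 0.02247.
Total minor-loss coefficient ΣK = 1·0.99 = 0.99.
ΔP = [f·L/D + ΣK]·(ρV²/2) = [0.02247·448.1/0.0554 + 0.99]·(1086·1.19²/2) = [181.8 + 0.99]·768.9 = 1.405e+05 Pa.
Head loss h_f = ΔP/(ρg) = 1.405e+05/(1086·9.81) = 13.19 m.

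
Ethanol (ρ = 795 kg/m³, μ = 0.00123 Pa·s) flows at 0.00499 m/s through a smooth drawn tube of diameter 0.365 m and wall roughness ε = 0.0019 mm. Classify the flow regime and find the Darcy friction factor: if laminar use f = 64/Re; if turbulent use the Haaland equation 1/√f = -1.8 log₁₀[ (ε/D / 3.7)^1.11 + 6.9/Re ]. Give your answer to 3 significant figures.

Re = ρVD/μ = 795·0.00499·0.365/0.00123 = 1177.
Re < 2300 → laminar, so f = 64/Re = 0.05437 (roughness is irrelevant in laminar flow).

f ≈ 0.0544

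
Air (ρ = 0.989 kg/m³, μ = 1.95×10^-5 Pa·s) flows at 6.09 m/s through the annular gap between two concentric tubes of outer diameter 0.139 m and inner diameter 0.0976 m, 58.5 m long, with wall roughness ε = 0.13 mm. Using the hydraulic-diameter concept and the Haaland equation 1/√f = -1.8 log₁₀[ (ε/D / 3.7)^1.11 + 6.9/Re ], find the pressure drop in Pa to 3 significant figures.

ΔP ≈ 870 Pa

Hydraulic diameter D_h = 4A/P = D_o - D_i = 0.139 - 0.0976 = 0.0414 m.
Re = ρVD_h/μ = 0.989·6.09·0.0414/1.95e-05 = 1.279e+04.
ε/D_h = 0.00013/0.0414 = 0.00314; Haaland gives 1/√f = -1.8 log₁₀[0.00039+0.00054] = 5.457, so f = 0.03358.
ΔP = f(L/D_h)(ρV²/2) = 0.03358·58.5/0.0414·18.34 = 870.2 Pa.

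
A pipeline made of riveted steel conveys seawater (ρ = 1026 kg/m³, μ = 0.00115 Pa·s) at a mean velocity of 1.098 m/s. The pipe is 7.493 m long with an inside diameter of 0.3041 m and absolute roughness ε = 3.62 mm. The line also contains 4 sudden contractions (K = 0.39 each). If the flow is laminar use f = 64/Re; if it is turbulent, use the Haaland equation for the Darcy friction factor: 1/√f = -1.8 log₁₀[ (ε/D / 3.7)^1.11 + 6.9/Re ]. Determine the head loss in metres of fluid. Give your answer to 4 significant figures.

h_f ≈ 0.1572 m

Reynolds number Re = ρVD/μ = 1026 · 1.098 · 0.3041 / 0.00115 = 2.979e+05.
Re > 4000 → turbulent. Relative roughness ε/D = 0.00362/0.3041 = 0.0119. Haaland: 1/√f = -1.8 log₁₀[(0.0119/3.7)^1.11 + 6.9/2.979e+05] = -1.8 log₁₀[0.00171 + 2.32e-05] = 4.97, so f = 0.04049.
Total minor-loss coefficient ΣK = 4·0.39 = 1.56.
ΔP = [f·L/D + ΣK]·(ρV²/2) = [0.04049·7.493/0.3041 + 1.56]·(1026·1.098²/2) = [0.9977 + 1.56]·618.5 = 1582 Pa.
Head loss h_f = ΔP/(ρg) = 1582/(1026·9.81) = 0.1572 m.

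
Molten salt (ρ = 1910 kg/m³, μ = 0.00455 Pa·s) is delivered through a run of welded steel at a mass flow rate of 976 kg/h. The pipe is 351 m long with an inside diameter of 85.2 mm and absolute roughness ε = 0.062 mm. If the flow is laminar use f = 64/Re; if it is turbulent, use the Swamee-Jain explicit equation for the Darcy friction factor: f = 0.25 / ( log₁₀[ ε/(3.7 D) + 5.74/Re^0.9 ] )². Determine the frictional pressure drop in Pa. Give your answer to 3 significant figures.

ṁ = 976 kg/h = 976/3600 = 0.2711 kg/s.
A = πD²/4 = π(0.0852)²/4 = 0.005701 m²; mean velocity V = ṁ/(ρA) = 0.2711/(1910 · 0.005701) = 0.0249 m/s.
Reynolds number Re = ρVD/μ = 1910 · 0.0249 · 0.0852 / 0.00455 = 890.4.
Re < 2300 → laminar flow, so f = 64/Re = 64/890.4 = 0.07187 (the turbulent correlation is not needed).
Darcy-Weisbach: ΔP = f(L/D)(ρV²/2) = 0.07187·(351/0.0852)·(1910·0.0249²/2) = 0.07187·4120·0.592 = 175.3 Pa.

ΔP ≈ 175 Pa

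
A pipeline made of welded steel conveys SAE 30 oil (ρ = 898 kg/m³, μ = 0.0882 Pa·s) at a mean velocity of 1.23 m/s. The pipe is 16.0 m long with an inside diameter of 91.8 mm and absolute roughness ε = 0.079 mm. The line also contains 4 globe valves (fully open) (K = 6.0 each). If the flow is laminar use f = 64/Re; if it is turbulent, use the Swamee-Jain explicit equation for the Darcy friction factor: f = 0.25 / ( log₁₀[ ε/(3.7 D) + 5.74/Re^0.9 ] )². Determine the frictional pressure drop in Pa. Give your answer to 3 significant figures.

Reynolds number Re = ρVD/μ = 898 · 1.23 · 0.0918 / 0.0882 = 1150.
Re < 2300 → laminar flow, so f = 64/Re = 64/1150 = 0.05567 (the turbulent correlation is not needed).
Total minor-loss coefficient ΣK = 4·6 = 24.
ΔP = [f·L/D + ΣK]·(ρV²/2) = [0.05567·16/0.0918 + 24]·(898·1.23²/2) = [9.703 + 24]·679.3 = 2.289e+04 Pa.

ΔP ≈ 22900 Pa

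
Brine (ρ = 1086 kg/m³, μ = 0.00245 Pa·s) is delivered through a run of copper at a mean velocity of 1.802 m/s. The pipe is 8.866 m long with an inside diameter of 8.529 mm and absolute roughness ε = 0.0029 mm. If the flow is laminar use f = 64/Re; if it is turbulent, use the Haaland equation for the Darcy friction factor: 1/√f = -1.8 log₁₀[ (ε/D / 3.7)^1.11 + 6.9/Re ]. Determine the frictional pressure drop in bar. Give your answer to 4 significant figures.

ΔP ≈ 0.6368 bar

Reynolds number Re = ρVD/μ = 1086 · 1.802 · 0.008529 / 0.00245 = 6813.
Re > 4000 → turbulent. Relative roughness ε/D = 2.9e-06/0.008529 = 0.00034. Haaland: 1/√f = -1.8 log₁₀[(0.00034/3.7)^1.11 + 6.9/6813] = -1.8 log₁₀[3.31e-05 + 0.00101] = 5.365, so f = 0.03474.
Darcy-Weisbach: ΔP = f(L/D)(ρV²/2) = 0.03474·(8.866/0.008529)·(1086·1.802²/2) = 0.03474·1040·1763 = 6.368e+04 Pa.
ΔP = 6.368e+04 Pa = 0.6368 bar.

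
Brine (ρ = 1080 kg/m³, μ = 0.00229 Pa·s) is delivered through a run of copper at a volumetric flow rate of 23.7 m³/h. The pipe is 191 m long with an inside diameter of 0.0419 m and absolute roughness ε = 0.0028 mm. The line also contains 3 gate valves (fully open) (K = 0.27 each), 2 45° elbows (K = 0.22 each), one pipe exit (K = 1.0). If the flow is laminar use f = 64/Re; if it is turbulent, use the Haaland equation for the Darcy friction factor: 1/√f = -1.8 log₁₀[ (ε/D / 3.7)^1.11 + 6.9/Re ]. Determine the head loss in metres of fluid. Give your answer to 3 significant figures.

h_f ≈ 99.6 m

Q = 23.7 m³/h = 23.7/3600 = 0.006583 m³/s.
Cross-sectional area A = πD²/4 = π(0.0419)²/4 = 0.001379 m²; mean velocity V = Q/A = 0.006583/0.001379 = 4.775 m/s.
Reynolds number Re = ρVD/μ = 1080 · 4.775 · 0.0419 / 0.00229 = 9.435e+04.
Re > 4000 → turbulent. Relative roughness ε/D = 2.8e-06/0.0419 = 6.68e-05. Haaland: 1/√f = -1.8 log₁₀[(6.68e-05/3.7)^1.11 + 6.9/9.435e+04] = -1.8 log₁₀[5.43e-06 + 7.31e-05] = 7.389, so f = 0.01832.
Total minor-loss coefficient ΣK = 3·0.27 + 2·0.22 + 1·1 = 2.25.
ΔP = [f·L/D + ΣK]·(ρV²/2) = [0.01832·191/0.0419 + 2.25]·(1080·4.775²/2) = [83.5 + 2.25]·1.231e+04 = 1.056e+06 Pa.
Head loss h_f = ΔP/(ρg) = 1.056e+06/(1080·9.81) = 99.6 m.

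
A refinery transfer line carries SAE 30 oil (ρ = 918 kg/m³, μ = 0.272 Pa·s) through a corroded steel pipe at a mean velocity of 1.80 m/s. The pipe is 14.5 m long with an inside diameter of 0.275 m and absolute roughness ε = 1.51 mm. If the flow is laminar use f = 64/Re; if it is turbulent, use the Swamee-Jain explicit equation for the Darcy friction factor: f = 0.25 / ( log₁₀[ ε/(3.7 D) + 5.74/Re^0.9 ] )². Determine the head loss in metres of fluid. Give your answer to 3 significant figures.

h_f ≈ 0.334 m

Reynolds number Re = ρVD/μ = 918 · 1.8 · 0.275 / 0.272 = 1671.
Re < 2300 → laminar flow, so f = 64/Re = 64/1671 = 0.03831 (the turbulent correlation is not needed).
Darcy-Weisbach: ΔP = f(L/D)(ρV²/2) = 0.03831·(14.5/0.275)·(918·1.8²/2) = 0.03831·52.73·1487 = 3004 Pa.
Head loss h_f = ΔP/(ρg) = 3004/(918·9.81) = 0.334 m.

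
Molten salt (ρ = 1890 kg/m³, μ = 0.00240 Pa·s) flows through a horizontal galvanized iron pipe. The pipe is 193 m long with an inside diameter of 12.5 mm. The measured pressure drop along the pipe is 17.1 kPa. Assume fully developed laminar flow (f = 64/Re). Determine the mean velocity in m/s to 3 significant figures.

For laminar flow, f = 64/Re with Re = ρVD/μ, so Darcy-Weisbach reduces to ΔP = 32μLV/D². Solving for V: V = ΔP·D²/(32μL) = 1.71e+04·(0.0125)²/(32·0.0024·193) = 0.1803 m/s.
Check: Re = ρVD/μ = 1890·0.1803·0.0125/0.0024 = 1774 < 2300, so the laminar assumption holds.

V ≈ 0.180 m/s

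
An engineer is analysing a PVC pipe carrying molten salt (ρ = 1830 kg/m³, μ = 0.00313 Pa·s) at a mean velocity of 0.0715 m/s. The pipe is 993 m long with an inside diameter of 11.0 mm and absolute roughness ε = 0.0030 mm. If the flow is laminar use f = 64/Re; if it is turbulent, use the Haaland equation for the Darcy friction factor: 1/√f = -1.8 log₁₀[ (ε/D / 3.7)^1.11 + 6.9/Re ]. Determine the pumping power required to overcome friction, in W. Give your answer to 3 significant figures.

Reynolds number Re = ρVD/μ = 1830 · 0.0715 · 0.011 / 0.00313 = 459.8.
Re < 2300 → laminar flow, so f = 64/Re = 64/459.8 = 0.1392 (the turbulent correlation is not needed).
Darcy-Weisbach: ΔP = f(L/D)(ρV²/2) = 0.1392·(993/0.011)·(1830·0.0715²/2) = 0.1392·9.027e+04·4.678 = 5.877e+04 Pa.
Q = V·A = 0.0715·9.503e-05 = 6.795e-06 m³/s.
Pumping power P = QΔP = 6.795e-06·5.877e+04 = 0.3993 W = 0.399 W.

P ≈ 0.399 W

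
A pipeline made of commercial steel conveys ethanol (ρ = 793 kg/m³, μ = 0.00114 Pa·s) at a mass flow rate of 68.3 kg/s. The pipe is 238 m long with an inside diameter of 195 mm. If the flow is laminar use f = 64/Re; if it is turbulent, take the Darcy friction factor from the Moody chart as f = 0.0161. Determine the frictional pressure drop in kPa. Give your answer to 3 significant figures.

A = πD²/4 = π(0.195)²/4 = 0.02986 m²; mean velocity V = ṁ/(ρA) = 68.3/(793 · 0.02986) = 2.884 m/s.
Reynolds number Re = ρVD/μ = 793 · 2.884 · 0.195 / 0.00114 = 3.912e+05.
Re > 4000 → turbulent; use the Moody-chart value f = 0.0161.
Darcy-Weisbach: ΔP = f(L/D)(ρV²/2) = 0.0161·(238/0.195)·(793·2.884²/2) = 0.0161·1221·3298 = 6.48e+04 Pa.
ΔP = 6.48e+04 Pa = 64.8 kPa.

ΔP ≈ 64.8 kPa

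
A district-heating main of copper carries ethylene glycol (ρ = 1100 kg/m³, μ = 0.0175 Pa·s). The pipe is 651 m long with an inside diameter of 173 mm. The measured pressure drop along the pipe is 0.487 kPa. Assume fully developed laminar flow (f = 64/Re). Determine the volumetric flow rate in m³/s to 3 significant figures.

Q ≈ 9.40×10^-4 m³/s

For laminar flow, f = 64/Re with Re = ρVD/μ, so Darcy-Weisbach reduces to ΔP = 32μLV/D². Solving for V: V = ΔP·D²/(32μL) = 487·(0.173)²/(32·0.0175·651) = 0.03998 m/s.
Check: Re = ρVD/μ = 1100·0.03998·0.173/0.0175 = 434.8 < 2300, so the laminar assumption holds.
Q = V·A = 0.03998·(π/4·0.173²) = 0.0009398 m³/s = 9.40×10^-4 m³/s.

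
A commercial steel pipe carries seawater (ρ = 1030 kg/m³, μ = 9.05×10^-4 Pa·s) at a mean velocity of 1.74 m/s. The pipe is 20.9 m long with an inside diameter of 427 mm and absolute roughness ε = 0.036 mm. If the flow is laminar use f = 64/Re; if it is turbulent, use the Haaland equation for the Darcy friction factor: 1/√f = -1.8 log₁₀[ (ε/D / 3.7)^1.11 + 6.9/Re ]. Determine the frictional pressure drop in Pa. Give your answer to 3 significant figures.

ΔP ≈ 1010 Pa

Reynolds number Re = ρVD/μ = 1030 · 1.74 · 0.427 / 0.000905 = 8.456e+05.
Re > 4000 → turbulent. Relative roughness ε/D = 3.6e-05/0.427 = 8.43e-05. Haaland: 1/√f = -1.8 log₁₀[(8.43e-05/3.7)^1.11 + 6.9/8.456e+05] = -1.8 log₁₀[7.03e-06 + 8.16e-06] = 8.673, so f = 0.01329.
Darcy-Weisbach: ΔP = f(L/D)(ρV²/2) = 0.01329·(20.9/0.427)·(1030·1.74²/2) = 0.01329·48.95·1559 = 1015 Pa.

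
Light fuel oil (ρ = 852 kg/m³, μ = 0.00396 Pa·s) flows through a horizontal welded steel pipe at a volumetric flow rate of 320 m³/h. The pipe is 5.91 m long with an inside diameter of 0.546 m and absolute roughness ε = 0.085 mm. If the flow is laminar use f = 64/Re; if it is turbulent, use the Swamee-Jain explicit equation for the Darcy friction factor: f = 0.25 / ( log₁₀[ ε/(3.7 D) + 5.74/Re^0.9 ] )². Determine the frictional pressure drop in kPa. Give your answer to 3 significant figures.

Q = 320 m³/h = 320/3600 = 0.08889 m³/s.
Cross-sectional area A = πD²/4 = π(0.546)²/4 = 0.2341 m²; mean velocity V = Q/A = 0.08889/0.2341 = 0.3796 m/s.
Reynolds number Re = ρVD/μ = 852 · 0.3796 · 0.546 / 0.00396 = 4.46e+04.
Re > 4000 → turbulent. Relative roughness ε/D = 8.5e-05/0.546 = 0.000156. Swamee-Jain: f = 0.25/(log₁₀[0.000156/3.7 + 5.74/4.46e+04^0.9])² = 0.25/(log₁₀[4.21e-05 + 0.000375])² = 0.25/(-3.379)² = 0.02189.
Darcy-Weisbach: ΔP = f(L/D)(ρV²/2) = 0.02189·(5.91/0.546)·(852·0.3796²/2) = 0.02189·10.82·61.4 = 14.55 Pa.
ΔP = 14.55 Pa = 0.0145 kPa.

ΔP ≈ 0.0145 kPa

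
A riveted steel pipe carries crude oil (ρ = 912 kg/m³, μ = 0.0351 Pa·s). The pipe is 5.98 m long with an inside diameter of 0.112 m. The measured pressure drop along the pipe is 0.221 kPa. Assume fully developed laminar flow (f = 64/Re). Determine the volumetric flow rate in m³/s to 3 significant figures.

Q ≈ 0.00407 m³/s

For laminar flow, f = 64/Re with Re = ρVD/μ, so Darcy-Weisbach reduces to ΔP = 32μLV/D². Solving for V: V = ΔP·D²/(32μL) = 221·(0.112)²/(32·0.0351·5.98) = 0.4127 m/s.
Check: Re = ρVD/μ = 912·0.4127·0.112/0.0351 = 1201 < 2300, so the laminar assumption holds.
Q = V·A = 0.4127·(π/4·0.112²) = 0.004066 m³/s = 0.00407 m³/s.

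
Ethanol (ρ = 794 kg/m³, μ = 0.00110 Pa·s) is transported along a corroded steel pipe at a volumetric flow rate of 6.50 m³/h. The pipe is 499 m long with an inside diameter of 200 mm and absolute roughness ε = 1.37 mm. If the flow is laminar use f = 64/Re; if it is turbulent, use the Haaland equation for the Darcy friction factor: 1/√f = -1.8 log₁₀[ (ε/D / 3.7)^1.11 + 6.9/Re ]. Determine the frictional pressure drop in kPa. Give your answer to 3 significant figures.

ΔP ≈ 0.133 kPa

Q = 6.50 m³/h = 6.50/3600 = 0.001806 m³/s.
Cross-sectional area A = πD²/4 = π(0.2)²/4 = 0.03142 m²; mean velocity V = Q/A = 0.001806/0.03142 = 0.05747 m/s.
Reynolds number Re = ρVD/μ = 794 · 0.05747 · 0.2 / 0.0011 = 8297.
Re > 4000 → turbulent. Relative roughness ε/D = 0.00137/0.2 = 0.00685. Haaland: 1/√f = -1.8 log₁₀[(0.00685/3.7)^1.11 + 6.9/8297] = -1.8 log₁₀[0.000927 + 0.000832] = 4.959, so f = 0.04067.
Darcy-Weisbach: ΔP = f(L/D)(ρV²/2) = 0.04067·(499/0.2)·(794·0.05747²/2) = 0.04067·2495·1.311 = 133.1 Pa.
ΔP = 133.1 Pa = 0.133 kPa.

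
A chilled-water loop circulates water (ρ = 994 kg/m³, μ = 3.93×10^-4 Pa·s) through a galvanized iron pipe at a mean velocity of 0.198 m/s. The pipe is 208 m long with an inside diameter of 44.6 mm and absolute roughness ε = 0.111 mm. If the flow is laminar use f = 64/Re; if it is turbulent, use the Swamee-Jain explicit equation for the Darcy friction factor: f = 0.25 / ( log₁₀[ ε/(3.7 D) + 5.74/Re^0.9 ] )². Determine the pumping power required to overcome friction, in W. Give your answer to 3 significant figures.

Reynolds number Re = ρVD/μ = 994 · 0.198 · 0.0446 / 0.000393 = 2.234e+04.
Re > 4000 → turbulent. Relative roughness ε/D = 0.000111/0.0446 = 0.00249. Swamee-Jain: f = 0.25/(log₁₀[0.00249/3.7 + 5.74/2.234e+04^0.9])² = 0.25/(log₁₀[0.000673 + 0.0007])² = 0.25/(-2.863)² = 0.03051.
Darcy-Weisbach: ΔP = f(L/D)(ρV²/2) = 0.03051·(208/0.0446)·(994·0.198²/2) = 0.03051·4664·19.48 = 2772 Pa.
Q = V·A = 0.198·0.001562 = 0.0003093 m³/s.
Pumping power P = QΔP = 0.0003093·2772 = 0.8576 W = 0.858 W.

P ≈ 0.858 W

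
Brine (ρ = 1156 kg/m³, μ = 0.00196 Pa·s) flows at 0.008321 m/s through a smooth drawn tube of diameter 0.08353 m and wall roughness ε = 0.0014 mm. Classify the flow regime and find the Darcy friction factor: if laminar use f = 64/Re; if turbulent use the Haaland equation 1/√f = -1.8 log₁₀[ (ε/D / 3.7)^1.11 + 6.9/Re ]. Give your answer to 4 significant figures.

f ≈ 0.1561

Re = ρVD/μ = 1156·0.008321·0.08353/0.00196 = 409.9.
Re < 2300 → laminar, so f = 64/Re = 0.1561 (roughness is irrelevant in laminar flow).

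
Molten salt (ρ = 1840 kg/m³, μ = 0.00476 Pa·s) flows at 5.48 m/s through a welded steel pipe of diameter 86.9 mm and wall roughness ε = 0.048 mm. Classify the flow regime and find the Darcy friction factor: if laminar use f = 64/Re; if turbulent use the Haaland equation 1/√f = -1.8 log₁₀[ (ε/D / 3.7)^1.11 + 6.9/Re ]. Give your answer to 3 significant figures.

Re = ρVD/μ = 1840·5.48·0.0869/0.00476 = 1.841e+05.
Re > 4000 → turbulent. ε/D = 4.8e-05/0.0869 = 0.000552; Haaland: 1/√f = -1.8 log₁₀[5.66e-05 + 3.75e-05] = 7.247, so f = 0.01904.

f ≈ 0.0190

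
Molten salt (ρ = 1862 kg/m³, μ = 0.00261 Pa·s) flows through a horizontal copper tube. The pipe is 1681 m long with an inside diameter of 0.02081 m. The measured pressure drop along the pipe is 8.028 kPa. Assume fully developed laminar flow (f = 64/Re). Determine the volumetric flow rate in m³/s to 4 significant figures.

Q ≈ 8.422×10^-6 m³/s

For laminar flow, f = 64/Re with Re = ρVD/μ, so Darcy-Weisbach reduces to ΔP = 32μLV/D². Solving for V: V = ΔP·D²/(32μL) = 8028·(0.02081)²/(32·0.00261·1681) = 0.02476 m/s.
Check: Re = ρVD/μ = 1862·0.02476·0.02081/0.00261 = 367.6 < 2300, so the laminar assumption holds.
Q = V·A = 0.02476·(π/4·0.02081²) = 8.422e-06 m³/s = 8.422×10^-6 m³/s.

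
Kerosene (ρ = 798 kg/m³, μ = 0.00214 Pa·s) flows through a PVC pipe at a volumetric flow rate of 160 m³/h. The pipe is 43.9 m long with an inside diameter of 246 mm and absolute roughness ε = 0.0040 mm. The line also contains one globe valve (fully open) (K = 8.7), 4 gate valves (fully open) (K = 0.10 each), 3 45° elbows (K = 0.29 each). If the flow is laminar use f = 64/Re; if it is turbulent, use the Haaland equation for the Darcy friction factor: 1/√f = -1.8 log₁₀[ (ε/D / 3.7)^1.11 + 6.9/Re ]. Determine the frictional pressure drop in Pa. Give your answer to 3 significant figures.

Q = 160 m³/h = 160/3600 = 0.04444 m³/s.
Cross-sectional area A = πD²/4 = π(0.246)²/4 = 0.04753 m²; mean velocity V = Q/A = 0.04444/0.04753 = 0.9351 m/s.
Reynolds number Re = ρVD/μ = 798 · 0.9351 · 0.246 / 0.00214 = 8.578e+04.
Re > 4000 → turbulent. Relative roughness ε/D = 4e-06/0.246 = 1.63e-05. Haaland: 1/√f = -1.8 log₁₀[(1.63e-05/3.7)^1.11 + 6.9/8.578e+04] = -1.8 log₁₀[1.13e-06 + 8.04e-05] = 7.359, so f = 0.01846.
Total minor-loss coefficient ΣK = 1·8.7 + 4·0.1 + 3·0.29 = 9.97.
ΔP = [f·L/D + ΣK]·(ρV²/2) = [0.01846·43.9/0.246 + 9.97]·(798·0.9351²/2) = [3.295 + 9.97]·348.9 = 4628 Pa.

ΔP ≈ 4630 Pa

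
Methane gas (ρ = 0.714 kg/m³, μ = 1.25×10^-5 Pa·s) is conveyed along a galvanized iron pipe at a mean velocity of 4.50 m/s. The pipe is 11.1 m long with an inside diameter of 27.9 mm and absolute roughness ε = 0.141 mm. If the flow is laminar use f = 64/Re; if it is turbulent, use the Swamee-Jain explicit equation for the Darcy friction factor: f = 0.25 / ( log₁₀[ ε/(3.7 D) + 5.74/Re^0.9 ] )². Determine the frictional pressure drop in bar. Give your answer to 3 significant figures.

ΔP ≈ 0.00117 bar

Reynolds number Re = ρVD/μ = 0.714 · 4.5 · 0.0279 / 1.25e-05 = 7171.
Re > 4000 → turbulent. Relative roughness ε/D = 0.000141/0.0279 = 0.00505. Swamee-Jain: f = 0.25/(log₁₀[0.00505/3.7 + 5.74/7171^0.9])² = 0.25/(log₁₀[0.00137 + 0.00194])² = 0.25/(-2.48)² = 0.04064.
Darcy-Weisbach: ΔP = f(L/D)(ρV²/2) = 0.04064·(11.1/0.0279)·(0.714·4.5²/2) = 0.04064·397.8·7.229 = 116.9 Pa.
ΔP = 116.9 Pa = 0.00117 bar.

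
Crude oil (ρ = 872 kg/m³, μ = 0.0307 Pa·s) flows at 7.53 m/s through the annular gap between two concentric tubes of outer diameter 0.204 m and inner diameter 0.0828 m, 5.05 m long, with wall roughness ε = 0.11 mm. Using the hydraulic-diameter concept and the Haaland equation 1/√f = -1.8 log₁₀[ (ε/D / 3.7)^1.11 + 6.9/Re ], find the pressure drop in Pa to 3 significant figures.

ΔP ≈ 26900 Pa

Hydraulic diameter D_h = 4A/P = D_o - D_i = 0.204 - 0.0828 = 0.1212 m.
Re = ρVD_h/μ = 872·7.53·0.1212/0.0307 = 2.592e+04.
ε/D_h = 0.00011/0.1212 = 0.000908; Haaland gives 1/√f = -1.8 log₁₀[9.83e-05+0.000266] = 6.189, so f = 0.02611.
ΔP = f(L/D_h)(ρV²/2) = 0.02611·5.05/0.1212·2.472e+04 = 2.689e+04 Pa.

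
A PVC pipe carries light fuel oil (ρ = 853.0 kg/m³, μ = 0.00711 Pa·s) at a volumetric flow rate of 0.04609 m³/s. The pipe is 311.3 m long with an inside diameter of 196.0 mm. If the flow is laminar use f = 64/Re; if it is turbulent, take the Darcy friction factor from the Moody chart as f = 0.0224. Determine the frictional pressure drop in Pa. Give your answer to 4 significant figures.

Cross-sectional area A = πD²/4 = π(0.196)²/4 = 0.03017 m²; mean velocity V = Q/A = 0.04609/0.03017 = 1.528 m/s.
Reynolds number Re = ρVD/μ = 853 · 1.528 · 0.196 / 0.00711 = 3.592e+04.
Re > 4000 → turbulent; use the Moody-chart value f = 0.0224.
Darcy-Weisbach: ΔP = f(L/D)(ρV²/2) = 0.0224·(311.3/0.196)·(853·1.528²/2) = 0.0224·1588·995.2 = 3.541e+04 Pa.

ΔP ≈ 35410 Pa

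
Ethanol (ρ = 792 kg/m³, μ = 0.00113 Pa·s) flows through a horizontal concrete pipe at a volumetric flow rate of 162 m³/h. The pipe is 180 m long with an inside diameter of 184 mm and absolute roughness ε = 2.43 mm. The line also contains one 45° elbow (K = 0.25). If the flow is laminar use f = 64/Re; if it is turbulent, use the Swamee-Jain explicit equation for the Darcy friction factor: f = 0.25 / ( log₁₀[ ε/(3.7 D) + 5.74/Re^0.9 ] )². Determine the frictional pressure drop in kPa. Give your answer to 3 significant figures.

ΔP ≈ 47.0 kPa

Q = 162 m³/h = 162/3600 = 0.045 m³/s.
Cross-sectional area A = πD²/4 = π(0.184)²/4 = 0.02659 m²; mean velocity V = Q/A = 0.045/0.02659 = 1.692 m/s.
Reynolds number Re = ρVD/μ = 792 · 1.692 · 0.184 / 0.00113 = 2.182e+05.
Re > 4000 → turbulent. Relative roughness ε/D = 0.00243/0.184 = 0.0132. Swamee-Jain: f = 0.25/(log₁₀[0.0132/3.7 + 5.74/2.182e+05^0.9])² = 0.25/(log₁₀[0.00357 + 8.99e-05])² = 0.25/(-2.437)² = 0.04211.
Total minor-loss coefficient ΣK = 1·0.25 = 0.25.
ΔP = [f·L/D + ΣK]·(ρV²/2) = [0.04211·180/0.184 + 0.25]·(792·1.692²/2) = [41.19 + 0.25]·1134 = 4.7e+04 Pa.
ΔP = 4.7e+04 Pa = 47.0 kPa.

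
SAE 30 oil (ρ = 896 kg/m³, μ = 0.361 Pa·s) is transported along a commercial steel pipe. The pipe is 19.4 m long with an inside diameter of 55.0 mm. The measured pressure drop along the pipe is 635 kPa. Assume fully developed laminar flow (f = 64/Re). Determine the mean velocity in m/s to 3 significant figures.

For laminar flow, f = 64/Re with Re = ρVD/μ, so Darcy-Weisbach reduces to ΔP = 32μLV/D². Solving for V: V = ΔP·D²/(32μL) = 6.35e+05·(0.055)²/(32·0.361·19.4) = 8.571 m/s.
Check: Re = ρVD/μ = 896·8.571·0.055/0.361 = 1170 < 2300, so the laminar assumption holds.

V ≈ 8.57 m/s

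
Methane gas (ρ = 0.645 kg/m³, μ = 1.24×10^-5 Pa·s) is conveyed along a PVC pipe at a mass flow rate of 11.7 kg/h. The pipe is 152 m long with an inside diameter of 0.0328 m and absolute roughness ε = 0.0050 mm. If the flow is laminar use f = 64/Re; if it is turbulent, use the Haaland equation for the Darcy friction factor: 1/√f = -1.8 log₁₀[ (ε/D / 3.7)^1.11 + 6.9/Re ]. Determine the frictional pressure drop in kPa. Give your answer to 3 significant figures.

ṁ = 11.7 kg/h = 11.7/3600 = 0.00325 kg/s.
A = πD²/4 = π(0.0328)²/4 = 0.000845 m²; mean velocity V = ṁ/(ρA) = 0.00325/(0.645 · 0.000845) = 5.963 m/s.
Reynolds number Re = ρVD/μ = 0.645 · 5.963 · 0.0328 / 1.24e-05 = 1.017e+04.
Re > 4000 → turbulent. Relative roughness ε/D = 5e-06/0.0328 = 0.000152. Haaland: 1/√f = -1.8 log₁₀[(0.000152/3.7)^1.11 + 6.9/1.017e+04] = -1.8 log₁₀[1.36e-05 + 0.000678] = 5.688, so f = 0.03091.
Darcy-Weisbach: ΔP = f(L/D)(ρV²/2) = 0.03091·(152/0.0328)·(0.645·5.963²/2) = 0.03091·4634·11.47 = 1643 Pa.
ΔP = 1643 Pa = 1.64 kPa.

ΔP ≈ 1.64 kPa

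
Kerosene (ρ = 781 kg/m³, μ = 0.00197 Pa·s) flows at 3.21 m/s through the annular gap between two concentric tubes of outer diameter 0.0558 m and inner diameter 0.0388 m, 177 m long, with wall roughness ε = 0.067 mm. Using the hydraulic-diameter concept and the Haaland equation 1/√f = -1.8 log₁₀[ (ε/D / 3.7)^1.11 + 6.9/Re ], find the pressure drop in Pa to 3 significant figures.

Hydraulic diameter D_h = 4A/P = D_o - D_i = 0.0558 - 0.0388 = 0.017 m.
Re = ρVD_h/μ = 781·3.21·0.017/0.00197 = 2.163e+04.
ε/D_h = 6.7e-05/0.017 = 0.00394; Haaland gives 1/√f = -1.8 log₁₀[0.000502+0.000319] = 5.555, so f = 0.03241.
ΔP = f(L/D_h)(ρV²/2) = 0.03241·177/0.017·4024 = 1.358e+06 Pa.

ΔP ≈ 1.36×10^6 Pa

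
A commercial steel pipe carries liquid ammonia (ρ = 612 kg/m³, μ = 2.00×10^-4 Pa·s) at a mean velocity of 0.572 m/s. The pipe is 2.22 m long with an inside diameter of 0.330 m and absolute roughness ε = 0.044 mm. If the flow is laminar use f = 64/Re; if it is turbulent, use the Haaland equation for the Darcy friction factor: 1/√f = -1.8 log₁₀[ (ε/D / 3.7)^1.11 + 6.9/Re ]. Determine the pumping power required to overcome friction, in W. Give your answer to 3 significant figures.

P ≈ 0.475 W

Reynolds number Re = ρVD/μ = 612 · 0.572 · 0.33 / 0.0002 = 5.776e+05.
Re > 4000 → turbulent. Relative roughness ε/D = 4.4e-05/0.33 = 0.000133. Haaland: 1/√f = -1.8 log₁₀[(0.000133/3.7)^1.11 + 6.9/5.776e+05] = -1.8 log₁₀[1.17e-05 + 1.19e-05] = 8.327, so f = 0.01442.
Darcy-Weisbach: ΔP = f(L/D)(ρV²/2) = 0.01442·(2.22/0.33)·(612·0.572²/2) = 0.01442·6.727·100.1 = 9.712 Pa.
Q = V·A = 0.572·0.08553 = 0.04892 m³/s.
Pumping power P = QΔP = 0.04892·9.712 = 0.4752 W = 0.475 W.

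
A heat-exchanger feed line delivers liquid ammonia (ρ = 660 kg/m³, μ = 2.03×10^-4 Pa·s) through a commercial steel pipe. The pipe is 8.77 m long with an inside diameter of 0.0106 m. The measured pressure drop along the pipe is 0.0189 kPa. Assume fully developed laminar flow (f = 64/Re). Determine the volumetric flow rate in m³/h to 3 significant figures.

Q ≈ 0.0118 m³/h

For laminar flow, f = 64/Re with Re = ρVD/μ, so Darcy-Weisbach reduces to ΔP = 32μLV/D². Solving for V: V = ΔP·D²/(32μL) = 18.9·(0.0106)²/(32·0.000203·8.77) = 0.03728 m/s.
Check: Re = ρVD/μ = 660·0.03728·0.0106/0.000203 = 1285 < 2300, so the laminar assumption holds.
Q = V·A = 0.03728·(π/4·0.0106²) = 3.289e-06 m³/s = 0.0118 m³/h.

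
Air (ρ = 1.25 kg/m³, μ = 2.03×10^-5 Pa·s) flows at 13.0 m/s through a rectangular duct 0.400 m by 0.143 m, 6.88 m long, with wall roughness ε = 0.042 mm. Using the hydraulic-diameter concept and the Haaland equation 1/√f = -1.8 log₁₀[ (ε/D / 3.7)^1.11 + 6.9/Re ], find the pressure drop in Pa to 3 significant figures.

ΔP ≈ 59.6 Pa

Hydraulic diameter D_h = 4A/P = 4·(0.4·0.143)/(2·(0.4+0.143)) = 0.2288/1.086 = 0.2107 m.
Re = ρVD_h/μ = 1.25·13·0.2107/2.03e-05 = 1.686e+05.
ε/D_h = 4.2e-05/0.2107 = 0.000199; Haaland gives 1/√f = -1.8 log₁₀[1.83e-05+4.09e-05] = 7.61, so f = 0.01727.
ΔP = f(L/D_h)(ρV²/2) = 0.01727·6.88/0.2107·105.6 = 59.56 Pa.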